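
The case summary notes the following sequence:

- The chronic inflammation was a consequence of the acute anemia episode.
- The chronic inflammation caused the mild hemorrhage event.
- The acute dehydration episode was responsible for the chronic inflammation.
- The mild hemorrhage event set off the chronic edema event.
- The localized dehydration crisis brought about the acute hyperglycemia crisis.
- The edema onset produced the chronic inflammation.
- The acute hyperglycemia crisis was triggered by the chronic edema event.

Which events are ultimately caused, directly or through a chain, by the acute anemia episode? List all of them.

the acute hyperglycemia crisis, the chronic edema event, the chronic inflammation, the mild hemorrhage event

Direct effects: the chronic inflammation.
2 steps out: the mild hemorrhage event.
3 steps out: the chronic edema event.
4 steps out: the acute hyperglycemia crisis.
Not reachable from it: the edema onset, the acute dehydration episode, the localized dehydration crisis.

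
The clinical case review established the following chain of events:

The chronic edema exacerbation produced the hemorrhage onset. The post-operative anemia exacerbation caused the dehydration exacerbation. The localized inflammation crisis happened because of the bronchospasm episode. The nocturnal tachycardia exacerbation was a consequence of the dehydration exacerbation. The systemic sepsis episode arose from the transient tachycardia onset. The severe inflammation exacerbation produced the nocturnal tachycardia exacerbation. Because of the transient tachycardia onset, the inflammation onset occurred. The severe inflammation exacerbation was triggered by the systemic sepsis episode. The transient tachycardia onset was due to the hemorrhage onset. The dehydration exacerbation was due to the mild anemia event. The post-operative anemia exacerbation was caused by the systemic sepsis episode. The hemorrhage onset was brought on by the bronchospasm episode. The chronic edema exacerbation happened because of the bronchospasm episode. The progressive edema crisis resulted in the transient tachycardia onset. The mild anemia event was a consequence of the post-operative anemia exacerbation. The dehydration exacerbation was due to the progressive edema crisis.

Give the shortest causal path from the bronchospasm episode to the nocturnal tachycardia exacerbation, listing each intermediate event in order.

the bronchospasm episode → the hemorrhage onset → the transient tachycardia onset → the systemic sepsis episode → the severe inflammation exacerbation → the nocturnal tachycardia exacerbation

the bronchospasm episode → the hemorrhage onset
the hemorrhage onset → the transient tachycardia onset
the transient tachycardia onset → the systemic sepsis episode
the systemic sepsis episode → the severe inflammation exacerbation
the severe inflammation exacerbation → the nocturnal tachycardia exacerbation
Length: 5 steps.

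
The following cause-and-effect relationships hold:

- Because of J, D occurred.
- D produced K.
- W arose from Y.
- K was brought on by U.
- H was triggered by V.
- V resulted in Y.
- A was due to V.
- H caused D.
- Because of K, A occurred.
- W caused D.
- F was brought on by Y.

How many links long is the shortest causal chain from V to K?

Shortest chain: V → H → D → K.

3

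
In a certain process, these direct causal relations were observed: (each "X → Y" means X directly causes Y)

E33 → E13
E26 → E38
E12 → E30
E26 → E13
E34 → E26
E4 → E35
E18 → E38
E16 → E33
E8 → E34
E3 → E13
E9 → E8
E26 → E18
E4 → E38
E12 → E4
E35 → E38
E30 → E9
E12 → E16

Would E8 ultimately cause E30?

E8 leads to E34, E26, E18, E13, E38; E30 is not among them.

No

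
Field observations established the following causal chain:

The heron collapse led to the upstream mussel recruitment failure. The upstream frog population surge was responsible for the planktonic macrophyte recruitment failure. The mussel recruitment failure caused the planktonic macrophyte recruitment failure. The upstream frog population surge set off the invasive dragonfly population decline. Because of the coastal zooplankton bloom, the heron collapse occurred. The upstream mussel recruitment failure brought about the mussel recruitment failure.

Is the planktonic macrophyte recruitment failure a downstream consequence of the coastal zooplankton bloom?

There is a causal chain: the coastal zooplankton bloom → the heron collapse → the upstream mussel recruitment failure → the mussel recruitment failure → the planktonic macrophyte recruitment failure.

Yes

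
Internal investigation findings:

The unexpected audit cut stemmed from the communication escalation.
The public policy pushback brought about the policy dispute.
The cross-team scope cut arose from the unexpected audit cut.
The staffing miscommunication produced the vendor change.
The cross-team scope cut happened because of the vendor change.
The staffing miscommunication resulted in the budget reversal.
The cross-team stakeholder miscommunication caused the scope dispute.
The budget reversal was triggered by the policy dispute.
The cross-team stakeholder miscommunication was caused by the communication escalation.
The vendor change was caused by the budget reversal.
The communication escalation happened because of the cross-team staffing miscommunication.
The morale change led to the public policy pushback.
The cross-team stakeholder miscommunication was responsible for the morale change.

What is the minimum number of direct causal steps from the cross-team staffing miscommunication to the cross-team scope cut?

3

Shortest chain: the cross-team staffing miscommunication → the communication escalation → the unexpected audit cut → the cross-team scope cut.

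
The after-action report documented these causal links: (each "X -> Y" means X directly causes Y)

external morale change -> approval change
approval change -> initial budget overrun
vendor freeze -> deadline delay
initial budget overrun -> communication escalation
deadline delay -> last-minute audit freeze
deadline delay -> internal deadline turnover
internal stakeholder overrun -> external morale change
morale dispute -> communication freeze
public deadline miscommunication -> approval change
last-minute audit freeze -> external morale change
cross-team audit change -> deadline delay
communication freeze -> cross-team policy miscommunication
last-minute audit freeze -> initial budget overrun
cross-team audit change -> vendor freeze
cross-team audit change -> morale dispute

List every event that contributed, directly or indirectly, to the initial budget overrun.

Immediate causes of the initial budget overrun: the last-minute audit freeze, the approval change.
Further upstream: the cross-team audit change, the vendor freeze, the deadline delay, the internal stakeholder overrun, the public deadline miscommunication, the external morale change.

the approval change, the cross-team audit change, the deadline delay, the external morale change, the internal stakeholder overrun, the last-minute audit freeze, the public deadline miscommunication, the vendor freeze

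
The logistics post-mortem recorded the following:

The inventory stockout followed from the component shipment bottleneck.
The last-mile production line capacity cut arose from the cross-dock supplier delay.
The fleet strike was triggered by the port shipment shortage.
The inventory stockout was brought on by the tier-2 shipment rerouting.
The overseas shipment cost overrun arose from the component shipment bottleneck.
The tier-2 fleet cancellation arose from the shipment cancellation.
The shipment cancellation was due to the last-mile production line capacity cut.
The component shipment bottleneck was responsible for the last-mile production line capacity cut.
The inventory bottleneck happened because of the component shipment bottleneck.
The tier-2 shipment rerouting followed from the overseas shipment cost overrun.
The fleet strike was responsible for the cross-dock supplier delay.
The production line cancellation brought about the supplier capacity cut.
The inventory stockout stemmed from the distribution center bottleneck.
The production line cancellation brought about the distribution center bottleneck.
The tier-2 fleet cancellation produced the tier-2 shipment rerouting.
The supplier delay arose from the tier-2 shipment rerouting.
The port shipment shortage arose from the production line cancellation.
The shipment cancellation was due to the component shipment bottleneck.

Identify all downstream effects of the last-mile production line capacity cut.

Direct effects: the shipment cancellation.
2 steps out: the tier-2 fleet cancellation.
3 steps out: the tier-2 shipment rerouting.
4 steps out: the supplier delay, the inventory stockout.
Not reachable from it: the production line cancellation, the port shipment shortage, the fleet strike, the component shipment bottleneck, the supplier capacity cut, the cross-dock supplier delay, the inventory bottleneck, the overseas shipment cost overrun, the distribution center bottleneck.

the inventory stockout, the shipment cancellation, the supplier delay, the tier-2 fleet cancellation, the tier-2 shipment rerouting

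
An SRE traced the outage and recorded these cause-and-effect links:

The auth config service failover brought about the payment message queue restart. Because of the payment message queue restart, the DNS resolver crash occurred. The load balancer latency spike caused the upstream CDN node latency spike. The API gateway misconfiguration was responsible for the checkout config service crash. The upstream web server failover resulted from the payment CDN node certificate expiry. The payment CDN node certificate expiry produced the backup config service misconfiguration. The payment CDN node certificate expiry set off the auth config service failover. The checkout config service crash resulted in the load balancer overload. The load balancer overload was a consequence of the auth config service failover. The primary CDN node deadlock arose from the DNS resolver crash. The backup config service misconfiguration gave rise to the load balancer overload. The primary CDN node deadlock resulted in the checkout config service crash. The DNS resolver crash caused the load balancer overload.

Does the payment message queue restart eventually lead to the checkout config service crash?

There is a causal chain: the payment message queue restart → the DNS resolver crash → the primary CDN node deadlock → the checkout config service crash.

Yes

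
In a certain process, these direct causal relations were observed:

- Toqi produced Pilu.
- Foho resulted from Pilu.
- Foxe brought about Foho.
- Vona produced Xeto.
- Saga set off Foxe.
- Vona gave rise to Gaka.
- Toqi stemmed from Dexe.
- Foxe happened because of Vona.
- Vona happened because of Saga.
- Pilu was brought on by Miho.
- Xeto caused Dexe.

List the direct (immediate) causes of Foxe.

Saga, Vona → Foxe with nothing further upstream stated.

Saga, Vona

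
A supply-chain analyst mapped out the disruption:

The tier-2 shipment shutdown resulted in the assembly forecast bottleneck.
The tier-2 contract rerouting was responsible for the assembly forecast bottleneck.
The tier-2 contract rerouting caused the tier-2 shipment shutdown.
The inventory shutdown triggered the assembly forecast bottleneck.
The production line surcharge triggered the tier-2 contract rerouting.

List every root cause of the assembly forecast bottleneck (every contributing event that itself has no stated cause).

Tracing upstream from the assembly forecast bottleneck: the assembly forecast bottleneck ← the tier-2 contract rerouting ← the production line surcharge.
A separate upstream branch: the assembly forecast bottleneck ← the inventory shutdown.
Each of those chain origins has no stated cause.

the inventory shutdown, the production line surcharge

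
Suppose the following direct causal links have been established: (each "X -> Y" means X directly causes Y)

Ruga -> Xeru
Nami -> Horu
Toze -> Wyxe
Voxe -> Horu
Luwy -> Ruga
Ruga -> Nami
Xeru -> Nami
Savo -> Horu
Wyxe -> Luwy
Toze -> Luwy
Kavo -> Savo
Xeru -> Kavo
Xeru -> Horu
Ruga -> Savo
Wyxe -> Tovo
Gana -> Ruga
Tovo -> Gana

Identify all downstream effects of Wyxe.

Direct effects: Tovo, Luwy.
2 steps out: Gana, Ruga.
3 steps out: Xeru, Nami, Savo.
4 steps out: Kavo, Horu.
Not reachable from it: Toze, Voxe.

Gana, Horu, Kavo, Luwy, Nami, Ruga, Savo, Tovo, Xeru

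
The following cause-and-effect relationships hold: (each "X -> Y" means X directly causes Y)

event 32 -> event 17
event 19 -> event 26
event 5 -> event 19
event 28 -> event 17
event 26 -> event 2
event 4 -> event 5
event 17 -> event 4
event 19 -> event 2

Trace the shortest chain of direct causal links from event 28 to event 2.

event 28 → event 17 → event 4 → event 5 → event 19 → event 2

event 28 → event 17
event 17 → event 4
event 4 → event 5
event 5 → event 19
event 19 → event 2
Length: 5 steps.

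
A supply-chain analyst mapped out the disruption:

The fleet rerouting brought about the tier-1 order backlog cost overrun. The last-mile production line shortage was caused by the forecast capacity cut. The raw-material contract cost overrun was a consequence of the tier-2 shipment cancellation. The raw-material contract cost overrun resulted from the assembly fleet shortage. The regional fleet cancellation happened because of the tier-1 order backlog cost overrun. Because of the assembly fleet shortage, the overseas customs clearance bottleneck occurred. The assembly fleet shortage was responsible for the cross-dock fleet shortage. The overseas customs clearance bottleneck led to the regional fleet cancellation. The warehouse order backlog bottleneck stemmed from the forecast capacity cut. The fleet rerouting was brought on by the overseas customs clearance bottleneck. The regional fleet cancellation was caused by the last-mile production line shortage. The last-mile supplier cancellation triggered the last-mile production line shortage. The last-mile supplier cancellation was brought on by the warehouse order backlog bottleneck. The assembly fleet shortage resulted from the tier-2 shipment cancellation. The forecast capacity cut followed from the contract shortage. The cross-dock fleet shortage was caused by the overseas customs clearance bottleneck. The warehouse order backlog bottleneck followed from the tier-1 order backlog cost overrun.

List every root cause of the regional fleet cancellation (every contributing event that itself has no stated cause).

Tracing upstream from the regional fleet cancellation: the regional fleet cancellation ← the last-mile production line shortage ← the forecast capacity cut ← the contract shortage.
A separate upstream branch: the regional fleet cancellation ← the overseas customs clearance bottleneck ← the assembly fleet shortage ← the tier-2 shipment cancellation.
Each of those chain origins has no stated cause.

the contract shortage, the tier-2 shipment cancellation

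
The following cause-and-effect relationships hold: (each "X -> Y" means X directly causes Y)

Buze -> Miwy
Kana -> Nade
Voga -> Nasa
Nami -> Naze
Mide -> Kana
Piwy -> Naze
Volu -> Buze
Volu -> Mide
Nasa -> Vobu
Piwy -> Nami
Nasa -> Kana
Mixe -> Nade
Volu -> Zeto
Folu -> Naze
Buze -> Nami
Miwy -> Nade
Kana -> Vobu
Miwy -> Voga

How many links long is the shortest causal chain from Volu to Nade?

3

Shortest chain: Volu → Buze → Miwy → Nade.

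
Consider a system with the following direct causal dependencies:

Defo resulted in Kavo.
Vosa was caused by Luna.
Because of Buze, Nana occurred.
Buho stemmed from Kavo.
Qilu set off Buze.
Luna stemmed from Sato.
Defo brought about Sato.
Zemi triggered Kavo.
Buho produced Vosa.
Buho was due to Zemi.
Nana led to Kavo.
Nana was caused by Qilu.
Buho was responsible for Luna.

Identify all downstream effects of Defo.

Buho, Kavo, Luna, Sato, Vosa

Direct effects: Sato, Kavo.
2 steps out: Buho, Luna.
3 steps out: Vosa.
Not reachable from it: Qilu, Zemi, Buze, Nana.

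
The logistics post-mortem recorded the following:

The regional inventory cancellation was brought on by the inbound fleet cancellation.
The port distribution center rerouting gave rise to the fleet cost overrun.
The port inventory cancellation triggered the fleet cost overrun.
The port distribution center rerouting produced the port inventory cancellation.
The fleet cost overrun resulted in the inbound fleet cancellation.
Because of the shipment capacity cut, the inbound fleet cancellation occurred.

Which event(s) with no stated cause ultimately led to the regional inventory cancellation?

Tracing upstream from the regional inventory cancellation: the regional inventory cancellation ← the inbound fleet cancellation ← the fleet cost overrun ← the port distribution center rerouting.
A separate upstream branch: the regional inventory cancellation ← the inbound fleet cancellation ← the shipment capacity cut.
Each of those chain origins has no stated cause.

the port distribution center rerouting, the shipment capacity cut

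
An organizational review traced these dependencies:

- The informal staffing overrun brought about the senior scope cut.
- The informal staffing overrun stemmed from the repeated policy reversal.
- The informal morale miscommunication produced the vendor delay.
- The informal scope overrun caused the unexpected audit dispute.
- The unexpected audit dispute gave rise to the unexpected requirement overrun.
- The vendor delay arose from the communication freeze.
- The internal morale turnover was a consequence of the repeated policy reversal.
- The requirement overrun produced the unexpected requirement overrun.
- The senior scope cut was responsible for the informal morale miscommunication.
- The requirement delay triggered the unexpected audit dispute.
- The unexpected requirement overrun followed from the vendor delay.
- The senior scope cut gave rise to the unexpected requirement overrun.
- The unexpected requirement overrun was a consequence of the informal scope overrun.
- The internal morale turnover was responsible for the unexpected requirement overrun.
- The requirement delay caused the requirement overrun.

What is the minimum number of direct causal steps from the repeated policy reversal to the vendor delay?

Shortest chain: the repeated policy reversal → the informal staffing overrun → the senior scope cut → the informal morale miscommunication → the vendor delay.

4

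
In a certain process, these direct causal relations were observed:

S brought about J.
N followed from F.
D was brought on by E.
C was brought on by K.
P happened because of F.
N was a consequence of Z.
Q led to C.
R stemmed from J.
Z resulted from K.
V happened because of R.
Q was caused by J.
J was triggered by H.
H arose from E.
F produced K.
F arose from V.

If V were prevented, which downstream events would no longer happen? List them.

F, K, N, P, Z

Downstream of V: F, K, Z, P, N, C.
Of those, still caused via another path: C.
The remainder have no surviving cause.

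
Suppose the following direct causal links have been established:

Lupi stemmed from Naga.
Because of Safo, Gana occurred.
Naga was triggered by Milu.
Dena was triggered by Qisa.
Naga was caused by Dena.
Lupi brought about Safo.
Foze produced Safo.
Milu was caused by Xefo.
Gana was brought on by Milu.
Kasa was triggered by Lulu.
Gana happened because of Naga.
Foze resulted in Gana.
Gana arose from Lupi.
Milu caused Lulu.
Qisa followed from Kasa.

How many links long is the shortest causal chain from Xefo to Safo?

Shortest chain: Xefo → Milu → Naga → Lupi → Safo.

4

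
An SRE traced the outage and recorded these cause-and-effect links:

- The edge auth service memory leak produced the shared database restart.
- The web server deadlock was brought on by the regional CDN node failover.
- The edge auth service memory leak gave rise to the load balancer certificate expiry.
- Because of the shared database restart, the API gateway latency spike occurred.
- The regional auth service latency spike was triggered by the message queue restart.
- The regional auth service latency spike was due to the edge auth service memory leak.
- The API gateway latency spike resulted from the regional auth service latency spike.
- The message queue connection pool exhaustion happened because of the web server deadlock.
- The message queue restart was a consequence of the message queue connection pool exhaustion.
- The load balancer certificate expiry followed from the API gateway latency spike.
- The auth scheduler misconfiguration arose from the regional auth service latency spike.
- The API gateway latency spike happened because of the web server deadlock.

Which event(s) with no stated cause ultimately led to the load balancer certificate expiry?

the edge auth service memory leak, the regional CDN node failover

Tracing upstream from the load balancer certificate expiry: the load balancer certificate expiry ← the API gateway latency spike ← the web server deadlock ← the regional CDN node failover.
A separate upstream branch: the load balancer certificate expiry ← the edge auth service memory leak.
Each of those chain origins has no stated cause.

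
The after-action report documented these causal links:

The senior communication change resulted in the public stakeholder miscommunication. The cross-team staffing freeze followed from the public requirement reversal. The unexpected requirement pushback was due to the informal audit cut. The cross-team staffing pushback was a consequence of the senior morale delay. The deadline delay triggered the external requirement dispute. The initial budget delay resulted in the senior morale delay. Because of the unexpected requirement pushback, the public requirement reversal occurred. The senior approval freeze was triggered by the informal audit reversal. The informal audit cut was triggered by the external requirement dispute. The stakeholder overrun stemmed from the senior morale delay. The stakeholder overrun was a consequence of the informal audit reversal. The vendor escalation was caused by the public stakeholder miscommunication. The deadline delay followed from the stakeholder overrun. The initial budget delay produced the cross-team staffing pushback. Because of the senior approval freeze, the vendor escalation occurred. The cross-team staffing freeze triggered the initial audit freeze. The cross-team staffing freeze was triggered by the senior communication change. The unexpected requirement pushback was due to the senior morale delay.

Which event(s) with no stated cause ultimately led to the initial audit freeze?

Tracing upstream from the initial audit freeze: the initial audit freeze ← the cross-team staffing freeze ← the public requirement reversal ← the unexpected requirement pushback ← the informal audit cut ← the external requirement dispute ← the deadline delay ← the stakeholder overrun ← the informal audit reversal.
A separate upstream branch: the initial audit freeze ← the cross-team staffing freeze ← the public requirement reversal ← the unexpected requirement pushback ← the senior morale delay ← the initial budget delay.
A separate upstream branch: the initial audit freeze ← the cross-team staffing freeze ← the senior communication change.
Each of those chain origins has no stated cause.

the informal audit reversal, the initial budget delay, the senior communication change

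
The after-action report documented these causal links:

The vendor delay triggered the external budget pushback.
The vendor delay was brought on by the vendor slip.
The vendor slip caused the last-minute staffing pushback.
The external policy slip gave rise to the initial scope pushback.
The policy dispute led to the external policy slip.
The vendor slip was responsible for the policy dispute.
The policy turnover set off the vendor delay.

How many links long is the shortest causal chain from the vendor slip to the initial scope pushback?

Shortest chain: the vendor slip → the policy dispute → the external policy slip → the initial scope pushback.

3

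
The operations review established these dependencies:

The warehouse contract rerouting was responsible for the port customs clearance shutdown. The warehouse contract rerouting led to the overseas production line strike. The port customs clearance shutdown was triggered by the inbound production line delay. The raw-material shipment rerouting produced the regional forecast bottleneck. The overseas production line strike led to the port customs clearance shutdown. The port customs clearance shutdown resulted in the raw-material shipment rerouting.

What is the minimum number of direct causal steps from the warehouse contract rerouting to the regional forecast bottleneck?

3

Shortest chain: the warehouse contract rerouting → the port customs clearance shutdown → the raw-material shipment rerouting → the regional forecast bottleneck.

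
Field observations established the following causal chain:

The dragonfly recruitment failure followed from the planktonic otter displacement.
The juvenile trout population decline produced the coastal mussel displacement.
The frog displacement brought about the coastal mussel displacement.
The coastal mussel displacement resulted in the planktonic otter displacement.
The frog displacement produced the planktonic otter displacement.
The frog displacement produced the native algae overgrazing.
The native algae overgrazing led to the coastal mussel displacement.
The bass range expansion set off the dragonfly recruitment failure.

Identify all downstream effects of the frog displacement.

the coastal mussel displacement, the dragonfly recruitment failure, the native algae overgrazing, the planktonic otter displacement

Direct effects: the native algae overgrazing, the coastal mussel displacement, the planktonic otter displacement.
2 steps out: the dragonfly recruitment failure.
Not reachable from it: the juvenile trout population decline, the bass range expansion.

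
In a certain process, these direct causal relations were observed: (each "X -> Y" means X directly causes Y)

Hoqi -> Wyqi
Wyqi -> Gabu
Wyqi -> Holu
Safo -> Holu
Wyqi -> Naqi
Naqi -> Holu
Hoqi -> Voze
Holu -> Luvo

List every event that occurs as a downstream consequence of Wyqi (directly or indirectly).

Direct effects: Naqi, Gabu, Holu.
2 steps out: Luvo.
Not reachable from it: Hoqi, Voze, Safo.

Gabu, Holu, Luvo, Naqi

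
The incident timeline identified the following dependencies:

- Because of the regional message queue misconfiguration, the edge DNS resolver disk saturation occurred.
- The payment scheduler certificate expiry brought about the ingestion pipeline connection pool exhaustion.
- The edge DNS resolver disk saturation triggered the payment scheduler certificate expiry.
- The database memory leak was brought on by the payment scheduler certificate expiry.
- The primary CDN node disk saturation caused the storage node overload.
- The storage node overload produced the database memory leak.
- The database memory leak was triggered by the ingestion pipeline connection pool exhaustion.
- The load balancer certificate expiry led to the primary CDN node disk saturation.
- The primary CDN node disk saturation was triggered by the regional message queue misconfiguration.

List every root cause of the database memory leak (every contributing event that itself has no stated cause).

the load balancer certificate expiry, the regional message queue misconfiguration

Tracing upstream from the database memory leak: the database memory leak ← the payment scheduler certificate expiry ← the edge DNS resolver disk saturation ← the regional message queue misconfiguration.
A separate upstream branch: the database memory leak ← the storage node overload ← the primary CDN node disk saturation ← the load balancer certificate expiry.
Each of those chain origins has no stated cause.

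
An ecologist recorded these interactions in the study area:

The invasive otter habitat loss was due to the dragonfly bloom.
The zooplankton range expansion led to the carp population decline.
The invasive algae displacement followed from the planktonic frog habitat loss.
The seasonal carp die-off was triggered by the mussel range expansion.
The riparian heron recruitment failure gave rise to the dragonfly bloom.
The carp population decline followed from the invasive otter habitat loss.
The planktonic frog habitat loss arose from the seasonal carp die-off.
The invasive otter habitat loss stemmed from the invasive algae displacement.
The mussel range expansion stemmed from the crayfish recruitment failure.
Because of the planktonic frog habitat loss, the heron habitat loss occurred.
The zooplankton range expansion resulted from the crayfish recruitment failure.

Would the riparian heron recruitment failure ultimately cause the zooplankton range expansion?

The riparian heron recruitment failure leads to the dragonfly bloom, the invasive otter habitat loss, the carp population decline; the zooplankton range expansion is not among them.

No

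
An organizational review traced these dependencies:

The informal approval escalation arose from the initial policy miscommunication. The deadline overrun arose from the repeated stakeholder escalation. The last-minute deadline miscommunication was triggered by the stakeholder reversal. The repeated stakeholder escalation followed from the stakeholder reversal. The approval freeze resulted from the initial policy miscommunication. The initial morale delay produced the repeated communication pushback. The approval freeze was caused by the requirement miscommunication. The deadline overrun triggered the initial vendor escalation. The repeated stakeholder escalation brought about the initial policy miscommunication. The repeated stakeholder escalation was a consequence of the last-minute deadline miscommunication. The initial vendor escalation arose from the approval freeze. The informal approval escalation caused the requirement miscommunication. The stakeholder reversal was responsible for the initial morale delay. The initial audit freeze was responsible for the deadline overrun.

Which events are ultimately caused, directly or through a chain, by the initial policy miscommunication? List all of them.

Direct effects: the informal approval escalation, the approval freeze.
2 steps out: the requirement miscommunication, the initial vendor escalation.
Not reachable from it: the stakeholder reversal, the last-minute deadline miscommunication, the initial morale delay, the repeated stakeholder escalation, the deadline overrun, the repeated communication pushback, the initial audit freeze.

the approval freeze, the informal approval escalation, the initial vendor escalation, the requirement miscommunication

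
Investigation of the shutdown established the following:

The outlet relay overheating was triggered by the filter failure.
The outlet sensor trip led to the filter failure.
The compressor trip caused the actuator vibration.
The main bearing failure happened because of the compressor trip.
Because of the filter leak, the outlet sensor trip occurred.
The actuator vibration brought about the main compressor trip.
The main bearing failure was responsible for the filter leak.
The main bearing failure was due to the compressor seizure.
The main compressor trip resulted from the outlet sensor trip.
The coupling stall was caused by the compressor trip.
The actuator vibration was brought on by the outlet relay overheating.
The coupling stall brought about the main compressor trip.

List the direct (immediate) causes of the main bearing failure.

the compressor seizure, the compressor trip → the main bearing failure with nothing further upstream stated.

the compressor seizure, the compressor trip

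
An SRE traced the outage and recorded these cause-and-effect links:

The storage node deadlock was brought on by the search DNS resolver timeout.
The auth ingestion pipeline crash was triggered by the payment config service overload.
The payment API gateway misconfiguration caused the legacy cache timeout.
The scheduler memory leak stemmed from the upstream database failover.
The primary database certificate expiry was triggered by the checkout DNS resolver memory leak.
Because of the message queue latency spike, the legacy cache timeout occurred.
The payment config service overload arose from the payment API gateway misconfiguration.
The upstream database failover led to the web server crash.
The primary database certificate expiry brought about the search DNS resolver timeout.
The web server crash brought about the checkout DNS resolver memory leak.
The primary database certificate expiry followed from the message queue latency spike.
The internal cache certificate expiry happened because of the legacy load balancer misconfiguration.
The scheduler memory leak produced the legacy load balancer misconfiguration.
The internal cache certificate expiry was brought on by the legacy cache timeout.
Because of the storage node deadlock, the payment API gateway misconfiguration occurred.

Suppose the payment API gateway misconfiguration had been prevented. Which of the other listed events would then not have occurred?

Downstream of the payment API gateway misconfiguration: the payment config service overload, the legacy cache timeout, the internal cache certificate expiry, the auth ingestion pipeline crash.
Of those, still caused via another path: the legacy cache timeout, the internal cache certificate expiry.
The remainder have no surviving cause.

the auth ingestion pipeline crash, the payment config service overload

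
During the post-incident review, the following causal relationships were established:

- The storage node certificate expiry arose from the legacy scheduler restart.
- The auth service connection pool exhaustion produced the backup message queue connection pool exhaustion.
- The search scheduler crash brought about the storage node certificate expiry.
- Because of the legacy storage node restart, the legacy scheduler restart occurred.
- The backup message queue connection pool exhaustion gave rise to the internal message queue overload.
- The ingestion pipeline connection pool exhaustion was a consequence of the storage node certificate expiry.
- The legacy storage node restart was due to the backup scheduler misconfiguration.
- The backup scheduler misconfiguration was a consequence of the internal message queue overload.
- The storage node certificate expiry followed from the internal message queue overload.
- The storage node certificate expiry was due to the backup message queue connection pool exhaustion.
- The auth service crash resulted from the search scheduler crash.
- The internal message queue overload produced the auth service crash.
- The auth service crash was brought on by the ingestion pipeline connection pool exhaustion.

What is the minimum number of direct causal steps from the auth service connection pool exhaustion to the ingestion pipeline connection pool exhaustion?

3

Shortest chain: the auth service connection pool exhaustion → the backup message queue connection pool exhaustion → the storage node certificate expiry → the ingestion pipeline connection pool exhaustion.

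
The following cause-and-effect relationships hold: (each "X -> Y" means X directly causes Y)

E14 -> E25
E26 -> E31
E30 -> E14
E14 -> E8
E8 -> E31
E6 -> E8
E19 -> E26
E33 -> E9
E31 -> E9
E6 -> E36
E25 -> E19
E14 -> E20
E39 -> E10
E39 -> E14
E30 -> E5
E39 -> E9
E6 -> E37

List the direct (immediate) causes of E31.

Upstream contributors include E6, E30, E39, E14, E25, E19, but only E26, E8 feed directly into E31.

E26, E8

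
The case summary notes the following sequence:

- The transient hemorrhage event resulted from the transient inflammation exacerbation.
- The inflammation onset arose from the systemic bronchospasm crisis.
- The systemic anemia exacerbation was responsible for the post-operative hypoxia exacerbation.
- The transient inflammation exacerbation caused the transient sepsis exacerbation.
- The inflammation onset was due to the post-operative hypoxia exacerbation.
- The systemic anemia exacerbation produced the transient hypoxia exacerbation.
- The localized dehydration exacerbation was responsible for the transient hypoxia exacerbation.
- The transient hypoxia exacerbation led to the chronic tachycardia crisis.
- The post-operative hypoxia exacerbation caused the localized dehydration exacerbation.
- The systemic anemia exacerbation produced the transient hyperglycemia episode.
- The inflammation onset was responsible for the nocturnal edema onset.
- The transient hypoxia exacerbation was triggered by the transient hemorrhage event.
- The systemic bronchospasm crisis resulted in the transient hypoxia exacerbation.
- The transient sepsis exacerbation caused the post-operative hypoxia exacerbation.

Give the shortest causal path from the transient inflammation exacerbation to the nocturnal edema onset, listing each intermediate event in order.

the transient inflammation exacerbation → the transient sepsis exacerbation → the post-operative hypoxia exacerbation → the inflammation onset → the nocturnal edema onset

the transient inflammation exacerbation → the transient sepsis exacerbation
the transient sepsis exacerbation → the post-operative hypoxia exacerbation
the post-operative hypoxia exacerbation → the inflammation onset
the inflammation onset → the nocturnal edema onset
Length: 4 steps.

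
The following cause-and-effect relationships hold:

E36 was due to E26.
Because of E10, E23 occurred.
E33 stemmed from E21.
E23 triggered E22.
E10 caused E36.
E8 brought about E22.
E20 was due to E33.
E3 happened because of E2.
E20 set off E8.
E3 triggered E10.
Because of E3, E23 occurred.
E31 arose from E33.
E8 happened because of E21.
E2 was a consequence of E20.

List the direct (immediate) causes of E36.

E10, E26

Upstream contributors include E21, E33, E20, E2, E3, but only E10, E26 feed directly into E36.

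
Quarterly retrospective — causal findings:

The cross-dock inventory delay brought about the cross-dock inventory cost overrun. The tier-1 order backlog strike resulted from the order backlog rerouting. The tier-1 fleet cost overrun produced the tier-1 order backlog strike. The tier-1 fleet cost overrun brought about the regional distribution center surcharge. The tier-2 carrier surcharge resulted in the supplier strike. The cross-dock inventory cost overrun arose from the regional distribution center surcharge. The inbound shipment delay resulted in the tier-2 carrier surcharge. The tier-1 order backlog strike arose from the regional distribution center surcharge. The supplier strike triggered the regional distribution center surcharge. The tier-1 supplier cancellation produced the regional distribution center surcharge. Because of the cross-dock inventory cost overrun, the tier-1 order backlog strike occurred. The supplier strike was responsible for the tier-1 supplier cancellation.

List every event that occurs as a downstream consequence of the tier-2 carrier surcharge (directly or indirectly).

Direct effects: the supplier strike.
2 steps out: the tier-1 supplier cancellation, the regional distribution center surcharge.
3 steps out: the cross-dock inventory cost overrun, the tier-1 order backlog strike.
Not reachable from it: the order backlog rerouting, the inbound shipment delay, the tier-1 fleet cost overrun, the cross-dock inventory delay.

the cross-dock inventory cost overrun, the regional distribution center surcharge, the supplier strike, the tier-1 order backlog strike, the tier-1 supplier cancellation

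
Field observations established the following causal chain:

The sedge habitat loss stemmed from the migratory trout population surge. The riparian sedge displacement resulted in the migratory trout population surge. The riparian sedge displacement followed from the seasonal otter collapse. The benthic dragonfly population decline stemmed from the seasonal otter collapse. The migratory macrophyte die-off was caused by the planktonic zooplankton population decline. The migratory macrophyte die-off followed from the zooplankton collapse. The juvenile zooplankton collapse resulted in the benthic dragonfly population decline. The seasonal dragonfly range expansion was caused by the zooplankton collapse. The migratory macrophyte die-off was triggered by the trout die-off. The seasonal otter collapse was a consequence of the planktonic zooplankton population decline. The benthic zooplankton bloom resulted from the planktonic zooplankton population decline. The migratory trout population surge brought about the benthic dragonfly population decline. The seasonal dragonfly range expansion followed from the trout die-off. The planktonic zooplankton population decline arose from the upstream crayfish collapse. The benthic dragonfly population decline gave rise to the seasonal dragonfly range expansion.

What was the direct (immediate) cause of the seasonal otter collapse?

the planktonic zooplankton population decline

Upstream contributors include the upstream crayfish collapse, but only the planktonic zooplankton population decline feeds directly into the seasonal otter collapse.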